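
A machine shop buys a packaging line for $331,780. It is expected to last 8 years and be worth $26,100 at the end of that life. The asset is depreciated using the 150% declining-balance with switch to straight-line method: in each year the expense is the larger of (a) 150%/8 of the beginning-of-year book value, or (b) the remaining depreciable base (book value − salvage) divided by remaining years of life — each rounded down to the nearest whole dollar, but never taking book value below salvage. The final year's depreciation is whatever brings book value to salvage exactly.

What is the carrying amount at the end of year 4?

$144,594

Depreciable base = $331,780 − $26,100 = $305,680.
Year 1: DB = ⌊$331,780 × 150%/8⌋ = $62,208; SL = ⌊$305,680/8⌋ = $38,210 → take DB $62,208. Book value $269,572.
Year 2: DB = ⌊$269,572 × 150%/8⌋ = $50,544; SL = ⌊$243,472/7⌋ = $34,781 → take DB $50,544. Book value $219,028.
Year 3: DB = ⌊$219,028 × 150%/8⌋ = $41,067; SL = ⌊$192,928/6⌋ = $32,154 → take DB $41,067. Book value $177,961.
Year 4: DB = ⌊$177,961 × 150%/8⌋ = $33,367; SL = ⌊$151,861/5⌋ = $30,372 → take DB $33,367. Book value $144,594.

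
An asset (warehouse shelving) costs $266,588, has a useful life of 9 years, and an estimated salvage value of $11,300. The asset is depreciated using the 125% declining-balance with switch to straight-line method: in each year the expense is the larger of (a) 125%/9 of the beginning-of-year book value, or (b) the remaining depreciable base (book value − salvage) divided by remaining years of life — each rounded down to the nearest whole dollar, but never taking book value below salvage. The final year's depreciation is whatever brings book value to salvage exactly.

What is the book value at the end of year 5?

Depreciable base = $266,588 − $11,300 = $255,288.
Year 1: DB = ⌊$266,588 × 125%/9⌋ = $37,026; SL = ⌊$255,288/9⌋ = $28,365 → take DB $37,026. Book value $229,562.
Year 2: DB = ⌊$229,562 × 125%/9⌋ = $31,883; SL = ⌊$218,262/8⌋ = $27,282 → take DB $31,883. Book value $197,679.
Year 3: DB = ⌊$197,679 × 125%/9⌋ = $27,455; SL = ⌊$186,379/7⌋ = $26,625 → take DB $27,455. Book value $170,224.
Year 4: DB = ⌊$170,224 × 125%/9⌋ = $23,642; SL = ⌊$158,924/6⌋ = $26,487 → take SL $26,487. Book value $143,737.
Year 5: DB = ⌊$143,737 × 125%/9⌋ = $19,963; SL = ⌊$132,437/5⌋ = $26,487 → take SL $26,487. Book value $117,250.

$117,250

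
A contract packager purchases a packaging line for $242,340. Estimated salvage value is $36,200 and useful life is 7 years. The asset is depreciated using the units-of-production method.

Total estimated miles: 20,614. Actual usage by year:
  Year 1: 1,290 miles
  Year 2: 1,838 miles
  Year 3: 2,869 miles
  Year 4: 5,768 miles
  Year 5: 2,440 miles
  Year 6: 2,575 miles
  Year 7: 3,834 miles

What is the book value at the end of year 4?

$124,690

Depreciable base = $242,340 − $36,200 = $206,140.
Rate = $206,140 / 20,614 miles = $10 per mile.
Year 1: 1,290 × $10 = $12,900. Book value $229,440.
Year 2: 1,838 × $10 = $18,380. Book value $211,060.
Year 3: 2,869 × $10 = $28,690. Book value $182,370.
Year 4: 5,768 × $10 = $57,680. Book value $124,690.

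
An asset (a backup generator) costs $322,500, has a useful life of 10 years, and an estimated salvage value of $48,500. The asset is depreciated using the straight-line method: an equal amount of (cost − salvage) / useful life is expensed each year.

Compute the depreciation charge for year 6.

$27,400

Depreciable base = $322,500 − $48,500 = $274,000.
Annual expense = $274,000 / 10 = $27,400.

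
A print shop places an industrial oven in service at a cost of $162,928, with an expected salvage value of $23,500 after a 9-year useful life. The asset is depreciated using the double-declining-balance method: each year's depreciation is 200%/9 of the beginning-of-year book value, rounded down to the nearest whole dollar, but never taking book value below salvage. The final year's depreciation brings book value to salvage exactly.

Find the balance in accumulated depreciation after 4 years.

$103,303

Depreciable base = $162,928 − $23,500 = $139,428.
Year 1: ⌊$162,928 × 200%/9⌋ = $36,206. Book value $126,722.
Year 2: ⌊$126,722 × 200%/9⌋ = $28,160. Book value $98,562.
Year 3: ⌊$98,562 × 200%/9⌋ = $21,902. Book value $76,660.
Year 4: ⌊$76,660 × 200%/9⌋ = $17,035. Book value $59,625.
Accumulated through year 4 = $162,928 − $59,625 = $103,303.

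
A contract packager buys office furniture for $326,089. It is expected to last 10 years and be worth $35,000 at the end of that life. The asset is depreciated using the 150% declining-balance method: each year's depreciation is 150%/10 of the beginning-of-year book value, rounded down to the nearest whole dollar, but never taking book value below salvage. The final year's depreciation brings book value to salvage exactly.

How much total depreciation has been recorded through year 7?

Depreciable base = $326,089 − $35,000 = $291,089.
Year 1: ⌊$326,089 × 150%/10⌋ = $48,913. Book value $277,176.
Year 2: ⌊$277,176 × 150%/10⌋ = $41,576. Book value $235,600.
Year 3: ⌊$235,600 × 150%/10⌋ = $35,340. Book value $200,260.
Year 4: ⌊$200,260 × 150%/10⌋ = $30,039. Book value $170,221.
Year 5: ⌊$170,221 × 150%/10⌋ = $25,533. Book value $144,688.
Year 6: ⌊$144,688 × 150%/10⌋ = $21,703. Book value $122,985.
Year 7: ⌊$122,985 × 150%/10⌋ = $18,447. Book value $104,538.
Accumulated through year 7 = $326,089 − $104,538 = $221,551.

$221,551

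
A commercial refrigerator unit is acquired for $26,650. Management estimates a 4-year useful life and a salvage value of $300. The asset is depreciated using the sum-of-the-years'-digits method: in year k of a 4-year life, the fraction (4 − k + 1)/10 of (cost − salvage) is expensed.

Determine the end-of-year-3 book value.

Depreciable base = $26,650 − $300 = $26,350.
Sum of the years' digits = 4+3+2+1 = 10.
Year 1: $26,350 × 4/10 = $10,540. Book value $16,110.
Year 2: $26,350 × 3/10 = $7,905. Book value $8,205.
Year 3: $26,350 × 2/10 = $5,270. Book value $2,935.

$2,935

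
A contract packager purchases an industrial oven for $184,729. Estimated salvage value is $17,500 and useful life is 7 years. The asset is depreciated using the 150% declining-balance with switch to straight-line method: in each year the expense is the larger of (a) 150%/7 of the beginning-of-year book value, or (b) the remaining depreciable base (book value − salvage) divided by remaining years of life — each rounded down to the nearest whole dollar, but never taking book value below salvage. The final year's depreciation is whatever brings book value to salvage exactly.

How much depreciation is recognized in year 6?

Depreciable base = $184,729 − $17,500 = $167,229.
Year 1: DB = ⌊$184,729 × 150%/7⌋ = $39,584; SL = ⌊$167,229/7⌋ = $23,889 → take DB $39,584. Book value $145,145.
Year 2: DB = ⌊$145,145 × 150%/7⌋ = $31,102; SL = ⌊$127,645/6⌋ = $21,274 → take DB $31,102. Book value $114,043.
Year 3: DB = ⌊$114,043 × 150%/7⌋ = $24,437; SL = ⌊$96,543/5⌋ = $19,308 → take DB $24,437. Book value $89,606.
Year 4: DB = ⌊$89,606 × 150%/7⌋ = $19,201; SL = ⌊$72,106/4⌋ = $18,026 → take DB $19,201. Book value $70,405.
Year 5: DB = ⌊$70,405 × 150%/7⌋ = $15,086; SL = ⌊$52,905/3⌋ = $17,635 → take SL $17,635. Book value $52,770.
Year 6: DB = ⌊$52,770 × 150%/7⌋ = $11,307; SL = ⌊$35,270/2⌋ = $17,635 → take SL $17,635. Book value $35,135.

$17,635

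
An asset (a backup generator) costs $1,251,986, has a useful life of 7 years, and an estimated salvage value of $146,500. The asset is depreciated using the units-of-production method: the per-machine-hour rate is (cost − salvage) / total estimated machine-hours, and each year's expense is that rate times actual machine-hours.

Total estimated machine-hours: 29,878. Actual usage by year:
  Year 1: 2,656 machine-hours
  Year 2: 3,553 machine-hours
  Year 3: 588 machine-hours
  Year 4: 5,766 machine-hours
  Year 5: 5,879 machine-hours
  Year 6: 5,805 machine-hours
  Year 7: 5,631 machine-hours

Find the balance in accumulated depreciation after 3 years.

Depreciable base = $1,251,986 − $146,500 = $1,105,486.
Rate = $1,105,486 / 29,878 machine-hours = $37 per machine-hour.
Year 1: 2,656 × $37 = $98,272. Book value $1,153,714.
Year 2: 3,553 × $37 = $131,461. Book value $1,022,253.
Year 3: 588 × $37 = $21,756. Book value $1,000,497.
Accumulated through year 3 = $1,251,986 − $1,000,497 = $251,489.

$251,489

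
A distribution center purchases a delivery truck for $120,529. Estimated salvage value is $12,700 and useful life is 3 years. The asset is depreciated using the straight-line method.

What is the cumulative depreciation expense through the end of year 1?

Depreciable base = $120,529 − $12,700 = $107,829.
Annual expense = $107,829 / 3 = $35,943.
End of year 1: book value $84,586.
Accumulated through year 1 = $120,529 − $84,586 = $35,943.

$35,943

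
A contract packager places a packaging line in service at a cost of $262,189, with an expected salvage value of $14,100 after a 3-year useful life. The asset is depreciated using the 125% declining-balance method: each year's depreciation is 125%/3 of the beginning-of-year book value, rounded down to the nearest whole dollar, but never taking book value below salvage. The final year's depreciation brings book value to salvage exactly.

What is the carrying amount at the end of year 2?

Depreciable base = $262,189 − $14,100 = $248,089.
Year 1: ⌊$262,189 × 125%/3⌋ = $109,245. Book value $152,944.
Year 2: ⌊$152,944 × 125%/3⌋ = $63,726. Book value $89,218.

$89,218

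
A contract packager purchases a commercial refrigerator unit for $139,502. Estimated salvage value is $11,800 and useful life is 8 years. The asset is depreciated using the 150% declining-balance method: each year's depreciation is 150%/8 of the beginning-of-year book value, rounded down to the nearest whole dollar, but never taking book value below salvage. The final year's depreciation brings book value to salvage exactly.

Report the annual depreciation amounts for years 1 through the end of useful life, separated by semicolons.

Depreciable base = $139,502 − $11,800 = $127,702.
Year 1: ⌊$139,502 × 150%/8⌋ = $26,156. Book value $113,346.
Year 2: ⌊$113,346 × 150%/8⌋ = $21,252. Book value $92,094.
Year 3: ⌊$92,094 × 150%/8⌋ = $17,267. Book value $74,827.
Year 4: ⌊$74,827 × 150%/8⌋ = $14,030. Book value $60,797.
Year 5: ⌊$60,797 × 150%/8⌋ = $11,399. Book value $49,398.
Year 6: ⌊$49,398 × 150%/8⌋ = $9,262. Book value $40,136.
Year 7: ⌊$40,136 × 150%/8⌋ = $7,525. Book value $32,611.
Year 8 (final): $32,611 − $11,800 = $20,811. Book value $11,800.

$26,156; $21,252; $17,267; $14,030; $11,399; $9,262; $7,525; $20,811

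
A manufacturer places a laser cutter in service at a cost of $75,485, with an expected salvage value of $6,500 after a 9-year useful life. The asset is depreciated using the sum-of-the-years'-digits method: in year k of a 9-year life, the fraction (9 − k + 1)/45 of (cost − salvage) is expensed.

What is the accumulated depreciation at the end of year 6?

Depreciable base = $75,485 − $6,500 = $68,985.
Sum of the years' digits = 9+8+7+6+5+4+3+2+1 = 45.
Year 1: $68,985 × 9/45 = $13,797. Book value $61,688.
Year 2: $68,985 × 8/45 = $12,264. Book value $49,424.
Year 3: $68,985 × 7/45 = $10,731. Book value $38,693.
Year 4: $68,985 × 6/45 = $9,198. Book value $29,495.
Year 5: $68,985 × 5/45 = $7,665. Book value $21,830.
Year 6: $68,985 × 4/45 = $6,132. Book value $15,698.
Accumulated through year 6 = $75,485 − $15,698 = $59,787.

$59,787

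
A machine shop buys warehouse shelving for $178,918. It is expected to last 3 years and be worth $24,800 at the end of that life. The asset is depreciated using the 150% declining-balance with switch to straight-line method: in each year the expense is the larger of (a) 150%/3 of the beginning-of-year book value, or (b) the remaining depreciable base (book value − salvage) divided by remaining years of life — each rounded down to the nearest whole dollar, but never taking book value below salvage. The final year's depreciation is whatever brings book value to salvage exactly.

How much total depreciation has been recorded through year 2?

Depreciable base = $178,918 − $24,800 = $154,118.
Year 1: DB = ⌊$178,918 × 150%/3⌋ = $89,459; SL = ⌊$154,118/3⌋ = $51,372 → take DB $89,459. Book value $89,459.
Year 2: DB = ⌊$89,459 × 150%/3⌋ = $44,729; SL = ⌊$64,659/2⌋ = $32,329 → take DB $44,729. Book value $44,730.
Accumulated through year 2 = $178,918 − $44,730 = $134,188.

$134,188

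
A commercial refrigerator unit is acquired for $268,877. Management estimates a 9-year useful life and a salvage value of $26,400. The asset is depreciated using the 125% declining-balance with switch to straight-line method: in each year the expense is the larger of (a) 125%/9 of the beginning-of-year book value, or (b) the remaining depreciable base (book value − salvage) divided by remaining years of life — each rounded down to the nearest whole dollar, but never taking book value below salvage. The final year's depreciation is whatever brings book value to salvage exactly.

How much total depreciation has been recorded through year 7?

Depreciable base = $268,877 − $26,400 = $242,477.
Year 1: DB = ⌊$268,877 × 125%/9⌋ = $37,344; SL = ⌊$242,477/9⌋ = $26,941 → take DB $37,344. Book value $231,533.
Year 2: DB = ⌊$231,533 × 125%/9⌋ = $32,157; SL = ⌊$205,133/8⌋ = $25,641 → take DB $32,157. Book value $199,376.
Year 3: DB = ⌊$199,376 × 125%/9⌋ = $27,691; SL = ⌊$172,976/7⌋ = $24,710 → take DB $27,691. Book value $171,685.
Year 4: DB = ⌊$171,685 × 125%/9⌋ = $23,845; SL = ⌊$145,285/6⌋ = $24,214 → take SL $24,214. Book value $147,471.
Year 5: DB = ⌊$147,471 × 125%/9⌋ = $20,482; SL = ⌊$121,071/5⌋ = $24,214 → take SL $24,214. Book value $123,257.
Year 6: DB = ⌊$123,257 × 125%/9⌋ = $17,119; SL = ⌊$96,857/4⌋ = $24,214 → take SL $24,214. Book value $99,043.
Year 7: DB = ⌊$99,043 × 125%/9⌋ = $13,755; SL = ⌊$72,643/3⌋ = $24,214 → take SL $24,214. Book value $74,829.
Accumulated through year 7 = $268,877 − $74,829 = $194,048.

$194,048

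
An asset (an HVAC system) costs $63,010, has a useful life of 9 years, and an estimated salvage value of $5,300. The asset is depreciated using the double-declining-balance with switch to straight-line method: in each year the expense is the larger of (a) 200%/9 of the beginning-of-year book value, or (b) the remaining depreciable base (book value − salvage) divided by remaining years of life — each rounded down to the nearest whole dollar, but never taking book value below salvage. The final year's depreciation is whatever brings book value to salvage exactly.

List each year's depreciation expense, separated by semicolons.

Depreciable base = $63,010 − $5,300 = $57,710.
Year 1: DB = ⌊$63,010 × 200%/9⌋ = $14,002; SL = ⌊$57,710/9⌋ = $6,412 → take DB $14,002. Book value $49,008.
Year 2: DB = ⌊$49,008 × 200%/9⌋ = $10,890; SL = ⌊$43,708/8⌋ = $5,463 → take DB $10,890. Book value $38,118.
Year 3: DB = ⌊$38,118 × 200%/9⌋ = $8,470; SL = ⌊$32,818/7⌋ = $4,688 → take DB $8,470. Book value $29,648.
Year 4: DB = ⌊$29,648 × 200%/9⌋ = $6,588; SL = ⌊$24,348/6⌋ = $4,058 → take DB $6,588. Book value $23,060.
Year 5: DB = ⌊$23,060 × 200%/9⌋ = $5,124; SL = ⌊$17,760/5⌋ = $3,552 → take DB $5,124. Book value $17,936.
Year 6: DB = ⌊$17,936 × 200%/9⌋ = $3,985; SL = ⌊$12,636/4⌋ = $3,159 → take DB $3,985. Book value $13,951.
Year 7: DB = ⌊$13,951 × 200%/9⌋ = $3,100; SL = ⌊$8,651/3⌋ = $2,883 → take DB $3,100. Book value $10,851.
Year 8: DB = ⌊$10,851 × 200%/9⌋ = $2,411; SL = ⌊$5,551/2⌋ = $2,775 → take SL $2,775. Book value $8,076.
Year 9 (final): $8,076 − $5,300 = $2,776. Book value $5,300.

$14,002; $10,890; $8,470; $6,588; $5,124; $3,985; $3,100; $2,775; $2,776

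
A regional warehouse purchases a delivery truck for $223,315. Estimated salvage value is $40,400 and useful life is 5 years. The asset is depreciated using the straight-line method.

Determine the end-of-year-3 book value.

Depreciable base = $223,315 − $40,400 = $182,915.
Annual expense = $182,915 / 5 = $36,583.
End of year 1: book value $186,732.
End of year 2: book value $150,149.
End of year 3: book value $113,566.

$113,566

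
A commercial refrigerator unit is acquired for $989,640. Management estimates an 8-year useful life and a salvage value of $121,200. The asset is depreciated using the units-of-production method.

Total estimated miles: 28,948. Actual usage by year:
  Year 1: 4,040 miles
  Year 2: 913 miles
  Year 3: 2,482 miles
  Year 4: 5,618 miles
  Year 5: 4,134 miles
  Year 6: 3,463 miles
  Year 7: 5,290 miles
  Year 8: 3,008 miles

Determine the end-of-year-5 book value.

$474,030

Depreciable base = $989,640 − $121,200 = $868,440.
Rate = $868,440 / 28,948 miles = $30 per mile.
Year 1: 4,040 × $30 = $121,200. Book value $868,440.
Year 2: 913 × $30 = $27,390. Book value $841,050.
Year 3: 2,482 × $30 = $74,460. Book value $766,590.
Year 4: 5,618 × $30 = $168,540. Book value $598,050.
Year 5: 4,134 × $30 = $124,020. Book value $474,030.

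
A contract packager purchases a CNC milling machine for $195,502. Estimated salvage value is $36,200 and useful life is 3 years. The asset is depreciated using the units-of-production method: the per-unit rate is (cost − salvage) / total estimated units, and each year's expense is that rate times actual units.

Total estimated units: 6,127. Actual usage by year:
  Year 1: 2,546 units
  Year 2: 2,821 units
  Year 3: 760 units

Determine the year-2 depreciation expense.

$73,346

Depreciable base = $195,502 − $36,200 = $159,302.
Rate = $159,302 / 6,127 units = $26 per unit.
Year 1: 2,546 × $26 = $66,196. Book value $129,306.
Year 2: 2,821 × $26 = $73,346. Book value $55,960.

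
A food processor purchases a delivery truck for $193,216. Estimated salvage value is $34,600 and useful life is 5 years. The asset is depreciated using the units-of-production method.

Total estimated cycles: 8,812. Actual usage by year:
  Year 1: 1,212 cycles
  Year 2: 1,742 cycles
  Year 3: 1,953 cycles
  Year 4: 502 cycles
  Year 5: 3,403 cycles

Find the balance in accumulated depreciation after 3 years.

Depreciable base = $193,216 − $34,600 = $158,616.
Rate = $158,616 / 8,812 cycles = $18 per cycle.
Year 1: 1,212 × $18 = $21,816. Book value $171,400.
Year 2: 1,742 × $18 = $31,356. Book value $140,044.
Year 3: 1,953 × $18 = $35,154. Book value $104,890.
Accumulated through year 3 = $193,216 − $104,890 = $88,326.

$88,326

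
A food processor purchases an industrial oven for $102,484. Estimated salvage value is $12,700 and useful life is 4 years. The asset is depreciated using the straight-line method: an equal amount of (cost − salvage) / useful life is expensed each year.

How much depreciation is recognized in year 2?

Depreciable base = $102,484 − $12,700 = $89,784.
Annual expense = $89,784 / 4 = $22,446.

$22,446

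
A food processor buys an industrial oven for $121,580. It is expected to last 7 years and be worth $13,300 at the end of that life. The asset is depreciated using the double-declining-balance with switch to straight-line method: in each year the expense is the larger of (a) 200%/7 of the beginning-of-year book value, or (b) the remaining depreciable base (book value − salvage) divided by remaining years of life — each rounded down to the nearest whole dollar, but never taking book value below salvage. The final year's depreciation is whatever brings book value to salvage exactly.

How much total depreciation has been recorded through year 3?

$77,272

Depreciable base = $121,580 − $13,300 = $108,280.
Year 1: DB = ⌊$121,580 × 200%/7⌋ = $34,737; SL = ⌊$108,280/7⌋ = $15,468 → take DB $34,737. Book value $86,843.
Year 2: DB = ⌊$86,843 × 200%/7⌋ = $24,812; SL = ⌊$73,543/6⌋ = $12,257 → take DB $24,812. Book value $62,031.
Year 3: DB = ⌊$62,031 × 200%/7⌋ = $17,723; SL = ⌊$48,731/5⌋ = $9,746 → take DB $17,723. Book value $44,308.
Accumulated through year 3 = $121,580 − $44,308 = $77,272.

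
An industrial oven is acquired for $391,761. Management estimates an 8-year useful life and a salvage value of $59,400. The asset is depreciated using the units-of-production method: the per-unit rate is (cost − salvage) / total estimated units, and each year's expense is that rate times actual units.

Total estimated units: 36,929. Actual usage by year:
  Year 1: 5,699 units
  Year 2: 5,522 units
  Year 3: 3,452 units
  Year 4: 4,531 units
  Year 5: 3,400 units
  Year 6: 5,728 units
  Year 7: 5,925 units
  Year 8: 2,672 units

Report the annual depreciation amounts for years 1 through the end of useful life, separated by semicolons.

Depreciable base = $391,761 − $59,400 = $332,361.
Rate = $332,361 / 36,929 units = $9 per unit.
Year 1: 5,699 × $9 = $51,291. Book value $340,470.
Year 2: 5,522 × $9 = $49,698. Book value $290,772.
Year 3: 3,452 × $9 = $31,068. Book value $259,704.
Year 4: 4,531 × $9 = $40,779. Book value $218,925.
Year 5: 3,400 × $9 = $30,600. Book value $188,325.
Year 6: 5,728 × $9 = $51,552. Book value $136,773.
Year 7: 5,925 × $9 = $53,325. Book value $83,448.
Year 8: 2,672 × $9 = $24,048. Book value $59,400.

$51,291; $49,698; $31,068; $40,779; $30,600; $51,552; $53,325; $24,048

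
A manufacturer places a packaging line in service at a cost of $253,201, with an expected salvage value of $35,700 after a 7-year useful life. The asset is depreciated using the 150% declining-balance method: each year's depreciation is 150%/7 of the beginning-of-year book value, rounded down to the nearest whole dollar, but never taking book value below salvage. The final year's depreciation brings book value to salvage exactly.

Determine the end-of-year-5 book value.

Depreciable base = $253,201 − $35,700 = $217,501.
Year 1: ⌊$253,201 × 150%/7⌋ = $54,257. Book value $198,944.
Year 2: ⌊$198,944 × 150%/7⌋ = $42,630. Book value $156,314.
Year 3: ⌊$156,314 × 150%/7⌋ = $33,495. Book value $122,819.
Year 4: ⌊$122,819 × 150%/7⌋ = $26,318. Book value $96,501.
Year 5: ⌊$96,501 × 150%/7⌋ = $20,678. Book value $75,823.

$75,823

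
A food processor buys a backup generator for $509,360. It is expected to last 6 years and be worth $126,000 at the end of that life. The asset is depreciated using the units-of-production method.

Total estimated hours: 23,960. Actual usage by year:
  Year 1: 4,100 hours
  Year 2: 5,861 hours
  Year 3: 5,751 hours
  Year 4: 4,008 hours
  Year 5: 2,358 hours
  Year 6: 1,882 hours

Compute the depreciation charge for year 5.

Depreciable base = $509,360 − $126,000 = $383,360.
Rate = $383,360 / 23,960 hours = $16 per hour.
Year 1: 4,100 × $16 = $65,600. Book value $443,760.
Year 2: 5,861 × $16 = $93,776. Book value $349,984.
Year 3: 5,751 × $16 = $92,016. Book value $257,968.
Year 4: 4,008 × $16 = $64,128. Book value $193,840.
Year 5: 2,358 × $16 = $37,728. Book value $156,112.

$37,728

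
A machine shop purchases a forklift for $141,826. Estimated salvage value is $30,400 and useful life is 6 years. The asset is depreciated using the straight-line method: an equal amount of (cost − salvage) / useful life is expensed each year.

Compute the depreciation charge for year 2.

Depreciable base = $141,826 − $30,400 = $111,426.
Annual expense = $111,426 / 6 = $18,571.

$18,571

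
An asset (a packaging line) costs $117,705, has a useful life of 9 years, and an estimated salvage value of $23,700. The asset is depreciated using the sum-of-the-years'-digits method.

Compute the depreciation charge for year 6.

$8,356

Depreciable base = $117,705 − $23,700 = $94,005.
Sum of the years' digits = 9+8+7+6+5+4+3+2+1 = 45.
Year 1: $94,005 × 9/45 = $18,801. Book value $98,904.
Year 2: $94,005 × 8/45 = $16,712. Book value $82,192.
Year 3: $94,005 × 7/45 = $14,623. Book value $67,569.
Year 4: $94,005 × 6/45 = $12,534. Book value $55,035.
Year 5: $94,005 × 5/45 = $10,445. Book value $44,590.
Year 6: $94,005 × 4/45 = $8,356. Book value $36,234.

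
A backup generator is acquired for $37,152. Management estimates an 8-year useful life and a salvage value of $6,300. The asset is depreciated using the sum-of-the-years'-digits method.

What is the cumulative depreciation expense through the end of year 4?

$22,282

Depreciable base = $37,152 − $6,300 = $30,852.
Sum of the years' digits = 8+7+6+5+4+3+2+1 = 36.
Year 1: $30,852 × 8/36 = $6,856. Book value $30,296.
Year 2: $30,852 × 7/36 = $5,999. Book value $24,297.
Year 3: $30,852 × 6/36 = $5,142. Book value $19,155.
Year 4: $30,852 × 5/36 = $4,285. Book value $14,870.
Accumulated through year 4 = $37,152 − $14,870 = $22,282.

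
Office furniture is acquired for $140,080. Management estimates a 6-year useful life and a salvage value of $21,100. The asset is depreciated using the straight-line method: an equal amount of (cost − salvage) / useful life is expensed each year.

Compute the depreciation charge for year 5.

Depreciable base = $140,080 − $21,100 = $118,980.
Annual expense = $118,980 / 6 = $19,830.

$19,830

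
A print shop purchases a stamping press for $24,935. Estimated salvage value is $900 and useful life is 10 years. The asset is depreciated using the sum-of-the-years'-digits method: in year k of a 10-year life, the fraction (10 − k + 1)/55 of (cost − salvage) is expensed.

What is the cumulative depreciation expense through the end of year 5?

$17,480

Depreciable base = $24,935 − $900 = $24,035.
Sum of the years' digits = 10+9+8+7+6+5+4+3+2+1 = 55.
Year 1: $24,035 × 10/55 = $4,370. Book value $20,565.
Year 2: $24,035 × 9/55 = $3,933. Book value $16,632.
Year 3: $24,035 × 8/55 = $3,496. Book value $13,136.
Year 4: $24,035 × 7/55 = $3,059. Book value $10,077.
Year 5: $24,035 × 6/55 = $2,622. Book value $7,455.
Accumulated through year 5 = $24,935 − $7,455 = $17,480.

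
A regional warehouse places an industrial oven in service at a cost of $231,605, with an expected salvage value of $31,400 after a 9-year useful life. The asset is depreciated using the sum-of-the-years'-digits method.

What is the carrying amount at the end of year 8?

Depreciable base = $231,605 − $31,400 = $200,205.
Sum of the years' digits = 9+8+7+6+5+4+3+2+1 = 45.
Year 1: $200,205 × 9/45 = $40,041. Book value $191,564.
Year 2: $200,205 × 8/45 = $35,592. Book value $155,972.
Year 3: $200,205 × 7/45 = $31,143. Book value $124,829.
Year 4: $200,205 × 6/45 = $26,694. Book value $98,135.
Year 5: $200,205 × 5/45 = $22,245. Book value $75,890.
Year 6: $200,205 × 4/45 = $17,796. Book value $58,094.
Year 7: $200,205 × 3/45 = $13,347. Book value $44,747.
Year 8: $200,205 × 2/45 = $8,898. Book value $35,849.

$35,849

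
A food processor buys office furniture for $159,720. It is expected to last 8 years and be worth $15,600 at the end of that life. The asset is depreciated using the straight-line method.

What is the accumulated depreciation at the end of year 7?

$126,105

Depreciable base = $159,720 − $15,600 = $144,120.
Annual expense = $144,120 / 8 = $18,015.
End of year 1: book value $141,705.
End of year 2: book value $123,690.
End of year 3: book value $105,675.
End of year 4: book value $87,660.
End of year 5: book value $69,645.
End of year 6: book value $51,630.
End of year 7: book value $33,615.
Accumulated through year 7 = $159,720 − $33,615 = $126,105.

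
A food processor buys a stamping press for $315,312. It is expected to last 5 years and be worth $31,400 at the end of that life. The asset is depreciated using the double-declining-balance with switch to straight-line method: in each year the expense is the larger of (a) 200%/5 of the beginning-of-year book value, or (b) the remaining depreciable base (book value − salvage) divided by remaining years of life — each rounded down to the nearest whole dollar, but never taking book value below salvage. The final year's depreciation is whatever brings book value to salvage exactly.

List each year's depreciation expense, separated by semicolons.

$126,124; $75,675; $45,405; $27,243; $9,465

Depreciable base = $315,312 − $31,400 = $283,912.
Year 1: DB = ⌊$315,312 × 200%/5⌋ = $126,124; SL = ⌊$283,912/5⌋ = $56,782 → take DB $126,124. Book value $189,188.
Year 2: DB = ⌊$189,188 × 200%/5⌋ = $75,675; SL = ⌊$157,788/4⌋ = $39,447 → take DB $75,675. Book value $113,513.
Year 3: DB = ⌊$113,513 × 200%/5⌋ = $45,405; SL = ⌊$82,113/3⌋ = $27,371 → take DB $45,405. Book value $68,108.
Year 4: DB = ⌊$68,108 × 200%/5⌋ = $27,243; SL = ⌊$36,708/2⌋ = $18,354 → take DB $27,243. Book value $40,865.
Year 5 (final): $40,865 − $31,400 = $9,465. Book value $31,400.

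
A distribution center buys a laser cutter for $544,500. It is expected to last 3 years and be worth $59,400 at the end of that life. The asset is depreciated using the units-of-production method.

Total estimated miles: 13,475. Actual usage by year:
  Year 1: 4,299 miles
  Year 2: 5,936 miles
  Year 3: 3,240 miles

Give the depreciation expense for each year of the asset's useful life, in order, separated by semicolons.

Depreciable base = $544,500 − $59,400 = $485,100.
Rate = $485,100 / 13,475 miles = $36 per mile.
Year 1: 4,299 × $36 = $154,764. Book value $389,736.
Year 2: 5,936 × $36 = $213,696. Book value $176,040.
Year 3: 3,240 × $36 = $116,640. Book value $59,400.

$154,764; $213,696; $116,640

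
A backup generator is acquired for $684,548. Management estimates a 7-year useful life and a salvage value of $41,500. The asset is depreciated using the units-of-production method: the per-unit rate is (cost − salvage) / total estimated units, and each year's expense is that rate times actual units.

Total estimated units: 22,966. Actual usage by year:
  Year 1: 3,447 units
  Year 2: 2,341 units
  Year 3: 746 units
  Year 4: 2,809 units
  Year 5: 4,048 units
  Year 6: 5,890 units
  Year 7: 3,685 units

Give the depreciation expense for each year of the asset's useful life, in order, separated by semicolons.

Depreciable base = $684,548 − $41,500 = $643,048.
Rate = $643,048 / 22,966 units = $28 per unit.
Year 1: 3,447 × $28 = $96,516. Book value $588,032.
Year 2: 2,341 × $28 = $65,548. Book value $522,484.
Year 3: 746 × $28 = $20,888. Book value $501,596.
Year 4: 2,809 × $28 = $78,652. Book value $422,944.
Year 5: 4,048 × $28 = $113,344. Book value $309,600.
Year 6: 5,890 × $28 = $164,920. Book value $144,680.
Year 7: 3,685 × $28 = $103,180. Book value $41,500.

$96,516; $65,548; $20,888; $78,652; $113,344; $164,920; $103,180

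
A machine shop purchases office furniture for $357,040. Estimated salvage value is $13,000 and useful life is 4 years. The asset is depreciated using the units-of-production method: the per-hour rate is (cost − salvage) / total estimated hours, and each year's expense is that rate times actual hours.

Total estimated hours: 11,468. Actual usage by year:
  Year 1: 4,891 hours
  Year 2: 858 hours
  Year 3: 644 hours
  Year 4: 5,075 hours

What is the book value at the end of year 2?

Depreciable base = $357,040 − $13,000 = $344,040.
Rate = $344,040 / 11,468 hours = $30 per hour.
Year 1: 4,891 × $30 = $146,730. Book value $210,310.
Year 2: 858 × $30 = $25,740. Book value $184,570.

$184,570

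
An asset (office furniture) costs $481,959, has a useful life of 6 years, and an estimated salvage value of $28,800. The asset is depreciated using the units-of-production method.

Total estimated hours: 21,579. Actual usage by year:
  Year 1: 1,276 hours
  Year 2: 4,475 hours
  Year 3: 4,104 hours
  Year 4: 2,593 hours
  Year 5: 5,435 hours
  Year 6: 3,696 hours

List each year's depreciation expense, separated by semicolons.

Depreciable base = $481,959 − $28,800 = $453,159.
Rate = $453,159 / 21,579 hours = $21 per hour.
Year 1: 1,276 × $21 = $26,796. Book value $455,163.
Year 2: 4,475 × $21 = $93,975. Book value $361,188.
Year 3: 4,104 × $21 = $86,184. Book value $275,004.
Year 4: 2,593 × $21 = $54,453. Book value $220,551.
Year 5: 5,435 × $21 = $114,135. Book value $106,416.
Year 6: 3,696 × $21 = $77,616. Book value $28,800.

$26,796; $93,975; $86,184; $54,453; $114,135; $77,616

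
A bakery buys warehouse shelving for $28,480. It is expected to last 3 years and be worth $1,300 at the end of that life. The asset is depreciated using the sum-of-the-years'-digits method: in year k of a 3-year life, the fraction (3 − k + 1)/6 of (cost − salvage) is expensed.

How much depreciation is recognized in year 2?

Depreciable base = $28,480 − $1,300 = $27,180.
Sum of the years' digits = 3+2+1 = 6.
Year 1: $27,180 × 3/6 = $13,590. Book value $14,890.
Year 2: $27,180 × 2/6 = $9,060. Book value $5,830.

$9,060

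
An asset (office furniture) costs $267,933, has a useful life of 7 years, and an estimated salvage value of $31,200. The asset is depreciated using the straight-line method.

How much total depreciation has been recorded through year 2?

$67,638

Depreciable base = $267,933 − $31,200 = $236,733.
Annual expense = $236,733 / 7 = $33,819.
End of year 1: book value $234,114.
End of year 2: book value $200,295.
Accumulated through year 2 = $267,933 − $200,295 = $67,638.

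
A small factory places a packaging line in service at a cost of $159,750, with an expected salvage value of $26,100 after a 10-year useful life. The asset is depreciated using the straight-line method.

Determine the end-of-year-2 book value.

$133,020

Depreciable base = $159,750 − $26,100 = $133,650.
Annual expense = $133,650 / 10 = $13,365.
End of year 1: book value $146,385.
End of year 2: book value $133,020.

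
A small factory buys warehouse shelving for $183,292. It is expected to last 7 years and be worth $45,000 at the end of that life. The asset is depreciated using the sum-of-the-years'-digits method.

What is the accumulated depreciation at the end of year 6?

$133,353

Depreciable base = $183,292 − $45,000 = $138,292.
Sum of the years' digits = 7+6+5+4+3+2+1 = 28.
Year 1: $138,292 × 7/28 = $34,573. Book value $148,719.
Year 2: $138,292 × 6/28 = $29,634. Book value $119,085.
Year 3: $138,292 × 5/28 = $24,695. Book value $94,390.
Year 4: $138,292 × 4/28 = $19,756. Book value $74,634.
Year 5: $138,292 × 3/28 = $14,817. Book value $59,817.
Year 6: $138,292 × 2/28 = $9,878. Book value $49,939.
Accumulated through year 6 = $183,292 − $49,939 = $133,353.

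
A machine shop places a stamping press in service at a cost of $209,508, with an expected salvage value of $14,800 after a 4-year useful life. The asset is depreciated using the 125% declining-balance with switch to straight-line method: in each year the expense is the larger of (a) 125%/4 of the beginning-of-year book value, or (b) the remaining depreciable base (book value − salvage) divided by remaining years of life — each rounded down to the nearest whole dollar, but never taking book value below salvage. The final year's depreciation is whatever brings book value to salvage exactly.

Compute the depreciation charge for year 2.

Depreciable base = $209,508 − $14,800 = $194,708.
Year 1: DB = ⌊$209,508 × 125%/4⌋ = $65,471; SL = ⌊$194,708/4⌋ = $48,677 → take DB $65,471. Book value $144,037.
Year 2: DB = ⌊$144,037 × 125%/4⌋ = $45,011; SL = ⌊$129,237/3⌋ = $43,079 → take DB $45,011. Book value $99,026.

$45,011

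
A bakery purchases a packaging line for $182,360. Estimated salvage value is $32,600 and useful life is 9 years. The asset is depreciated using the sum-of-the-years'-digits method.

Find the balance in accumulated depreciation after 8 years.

$146,432

Depreciable base = $182,360 − $32,600 = $149,760.
Sum of the years' digits = 9+8+7+6+5+4+3+2+1 = 45.
Year 1: $149,760 × 9/45 = $29,952. Book value $152,408.
Year 2: $149,760 × 8/45 = $26,624. Book value $125,784.
Year 3: $149,760 × 7/45 = $23,296. Book value $102,488.
Year 4: $149,760 × 6/45 = $19,968. Book value $82,520.
Year 5: $149,760 × 5/45 = $16,640. Book value $65,880.
Year 6: $149,760 × 4/45 = $13,312. Book value $52,568.
Year 7: $149,760 × 3/45 = $9,984. Book value $42,584.
Year 8: $149,760 × 2/45 = $6,656. Book value $35,928.
Accumulated through year 8 = $182,360 − $35,928 = $146,432.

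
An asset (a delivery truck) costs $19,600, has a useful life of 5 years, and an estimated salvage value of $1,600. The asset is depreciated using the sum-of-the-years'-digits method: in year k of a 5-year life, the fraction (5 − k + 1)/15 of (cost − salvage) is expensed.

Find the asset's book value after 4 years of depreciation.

Depreciable base = $19,600 − $1,600 = $18,000.
Sum of the years' digits = 5+4+3+2+1 = 15.
Year 1: $18,000 × 5/15 = $6,000. Book value $13,600.
Year 2: $18,000 × 4/15 = $4,800. Book value $8,800.
Year 3: $18,000 × 3/15 = $3,600. Book value $5,200.
Year 4: $18,000 × 2/15 = $2,400. Book value $2,800.

$2,800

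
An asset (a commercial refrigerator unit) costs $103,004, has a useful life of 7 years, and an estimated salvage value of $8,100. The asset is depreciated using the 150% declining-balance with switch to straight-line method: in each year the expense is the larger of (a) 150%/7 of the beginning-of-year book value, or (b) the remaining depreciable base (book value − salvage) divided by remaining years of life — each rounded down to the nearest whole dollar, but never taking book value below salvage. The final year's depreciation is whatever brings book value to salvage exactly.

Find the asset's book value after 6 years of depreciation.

Depreciable base = $103,004 − $8,100 = $94,904.
Year 1: DB = ⌊$103,004 × 150%/7⌋ = $22,072; SL = ⌊$94,904/7⌋ = $13,557 → take DB $22,072. Book value $80,932.
Year 2: DB = ⌊$80,932 × 150%/7⌋ = $17,342; SL = ⌊$72,832/6⌋ = $12,138 → take DB $17,342. Book value $63,590.
Year 3: DB = ⌊$63,590 × 150%/7⌋ = $13,626; SL = ⌊$55,490/5⌋ = $11,098 → take DB $13,626. Book value $49,964.
Year 4: DB = ⌊$49,964 × 150%/7⌋ = $10,706; SL = ⌊$41,864/4⌋ = $10,466 → take DB $10,706. Book value $39,258.
Year 5: DB = ⌊$39,258 × 150%/7⌋ = $8,412; SL = ⌊$31,158/3⌋ = $10,386 → take SL $10,386. Book value $28,872.
Year 6: DB = ⌊$28,872 × 150%/7⌋ = $6,186; SL = ⌊$20,772/2⌋ = $10,386 → take SL $10,386. Book value $18,486.

$18,486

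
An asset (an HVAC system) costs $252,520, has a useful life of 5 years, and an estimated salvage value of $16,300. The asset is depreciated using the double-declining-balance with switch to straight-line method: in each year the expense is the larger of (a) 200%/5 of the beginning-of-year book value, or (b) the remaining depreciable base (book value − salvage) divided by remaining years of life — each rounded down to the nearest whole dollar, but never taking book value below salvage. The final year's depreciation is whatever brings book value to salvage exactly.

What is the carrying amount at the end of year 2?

$90,908

Depreciable base = $252,520 − $16,300 = $236,220.
Year 1: DB = ⌊$252,520 × 200%/5⌋ = $101,008; SL = ⌊$236,220/5⌋ = $47,244 → take DB $101,008. Book value $151,512.
Year 2: DB = ⌊$151,512 × 200%/5⌋ = $60,604; SL = ⌊$135,212/4⌋ = $33,803 → take DB $60,604. Book value $90,908.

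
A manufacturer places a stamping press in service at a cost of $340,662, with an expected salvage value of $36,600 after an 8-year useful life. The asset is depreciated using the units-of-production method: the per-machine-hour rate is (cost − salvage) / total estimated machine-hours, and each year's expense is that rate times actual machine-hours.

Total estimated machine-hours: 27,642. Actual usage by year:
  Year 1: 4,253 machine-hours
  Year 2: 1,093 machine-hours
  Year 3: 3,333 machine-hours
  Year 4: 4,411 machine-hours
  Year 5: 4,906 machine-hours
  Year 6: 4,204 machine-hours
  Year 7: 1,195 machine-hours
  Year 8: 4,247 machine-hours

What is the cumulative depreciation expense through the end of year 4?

Depreciable base = $340,662 − $36,600 = $304,062.
Rate = $304,062 / 27,642 machine-hours = $11 per machine-hour.
Year 1: 4,253 × $11 = $46,783. Book value $293,879.
Year 2: 1,093 × $11 = $12,023. Book value $281,856.
Year 3: 3,333 × $11 = $36,663. Book value $245,193.
Year 4: 4,411 × $11 = $48,521. Book value $196,672.
Accumulated through year 4 = $340,662 − $196,672 = $143,990.

$143,990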